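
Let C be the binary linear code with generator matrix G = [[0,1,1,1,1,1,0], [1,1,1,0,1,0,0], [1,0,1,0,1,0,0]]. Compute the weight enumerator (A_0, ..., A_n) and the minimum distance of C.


Weight distribution: A_0 = 1, A_1 = 1, A_3 = 2, A_4 = 3, A_5 = 1. Minimum distance d = 1.

Enumerate all 2^3 = 8 messages m ∈ F_2^3.
For each, compute codeword c = mG in F_2^7, then tally its weight.
  m = 000 → c = 0000000, weight = 0.
  m = 100 → c = 0111110, weight = 5.
  m = 010 → c = 1110100, weight = 4.
  m = 110 → c = 1001010, weight = 3.
  m = 001 → c = 1010100, weight = 3.
  m = 101 → c = 1101010, weight = 4.
  m = 011 → c = 0100000, weight = 1.
  m = 111 → c = 0011110, weight = 4.
Tally weights:
  weight 0: 1 codewords.
  weight 1: 1 codewords.
  weight 3: 2 codewords.
  weight 4: 3 codewords.
  weight 5: 1 codewords.
Minimum distance d = smallest w > 0 with A_w > 0 = 1.
Sanity: Σ A_w = 8 = 2^3 = 8 ✓.


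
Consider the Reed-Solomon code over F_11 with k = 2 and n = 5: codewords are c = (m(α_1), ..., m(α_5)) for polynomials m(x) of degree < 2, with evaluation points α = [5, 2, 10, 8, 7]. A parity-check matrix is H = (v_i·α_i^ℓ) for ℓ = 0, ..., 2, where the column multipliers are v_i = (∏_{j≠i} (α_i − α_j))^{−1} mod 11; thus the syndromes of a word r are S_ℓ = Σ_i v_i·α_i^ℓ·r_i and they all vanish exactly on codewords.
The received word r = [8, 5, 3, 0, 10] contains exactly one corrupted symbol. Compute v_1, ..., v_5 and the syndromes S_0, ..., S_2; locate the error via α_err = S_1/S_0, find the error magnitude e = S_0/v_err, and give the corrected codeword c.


S = (5, 6, 5), error at position 3, error magnitude e = 1, c = [8, 5, 2, 0, 10].

Step 1: column multipliers v_i = (∏_{j≠i}(α_i − α_j))^{−1} mod 11.
  i = 1 (α = 5): (5−2)(5−10)(5−8)(5−7) = 3·(−5)·(−3)·(−2) = −90 ≡ 9, so v_1 = 9^{−1} = 5 (mod 11).
  i = 2 (α = 2): (2−5)(2−10)(2−8)(2−7) = (−3)·(−8)·(−6)·(−5) = 720 ≡ 5, so v_2 = 5^{−1} = 9 (mod 11).
  i = 3 (α = 10): (10−5)(10−2)(10−8)(10−7) = 5·8·2·3 = 240 ≡ 9, so v_3 = 9^{−1} = 5 (mod 11).
  i = 4 (α = 8): (8−5)(8−2)(8−10)(8−7) = 3·6·(−2)·1 = −36 ≡ 8, so v_4 = 8^{−1} = 7 (mod 11).
  i = 5 (α = 7): (7−5)(7−2)(7−10)(7−8) = 2·5·(−3)·(−1) = 30 ≡ 8, so v_5 = 8^{−1} = 7 (mod 11).
  v = [5, 9, 5, 7, 7].
Step 2: syndromes of r = [8, 5, 3, 0, 10] (all sums mod 11).
  S_0 = Σ v_i r_i = 5·8 + 9·5 + 5·3 + 7·0 + 7·10 = 170 ≡ 5.
  S_1 = Σ v_i α_i r_i = 5·5·8 + 9·2·5 + 5·10·3 + 7·8·0 + 7·7·10 = 930 ≡ 6.
  α_i^2 mod 11 = [3, 4, 1, 9, 5].
  S_2 = Σ v_i α_i^2 r_i = 5·3·8 + 9·4·5 + 5·1·3 + 7·9·0 + 7·5·10 = 665 ≡ 5.
  S = (5, 6, 5) ≠ 0, so r is not a codeword (an error is present).
Step 3: locate the error. For a single error e at position i, S_ℓ = v_i·e·α_i^ℓ, so α_err = S_1/S_0.
  S_0^{−1} = 5^{−1} = 9 (mod 11), so α_err = 6·9 = 54 ≡ 10 = α_3. Error position i = 3.
  Consistency check: S_2/S_1 = 5·2 = 10 ≡ 10 = α_err ✓ (single-error assumption holds).
Step 4: error magnitude e = S_0/v_3 = S_0·∏_{j≠3}(α_3 − α_j) = 5·9 = 45 ≡ 1 (mod 11).
Step 5: correct position 3: c_3 = r_3 − e = 3 − 1 ≡ 2 (mod 11). Hence c = [8, 5, 2, 0, 10].
  Check: interpolating c through the α_i gives m(x) = 3 + 1·x (degree < 2) with m(α_i) = c_i for every i, so c is indeed a codeword.


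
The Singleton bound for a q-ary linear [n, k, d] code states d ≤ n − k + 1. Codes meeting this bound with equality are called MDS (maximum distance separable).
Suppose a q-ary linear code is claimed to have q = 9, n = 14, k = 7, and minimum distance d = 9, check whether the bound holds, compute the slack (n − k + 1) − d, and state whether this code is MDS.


Singleton RHS = n − k + 1 = 8, slack = -1, bound violated (no such code; not MDS).

Singleton bound: d ≤ n − k + 1.
Here n = 14, k = 7, so n − k + 1 = 8.
Given d = 9, check d ≤ 8: NO.
Slack = (n − k + 1) − d = -1.
The slack is negative: d = 9 exceeds n − k + 1 = 8 by 1, so the Singleton bound is violated and no linear [14, 7, 9]_9 code can exist. In particular it is not MDS (MDS requires d = n − k + 1 exactly).
Description: the claimed parameters are [14, 7, 9]_9; such a code would be impossible (violates the Singleton bound).


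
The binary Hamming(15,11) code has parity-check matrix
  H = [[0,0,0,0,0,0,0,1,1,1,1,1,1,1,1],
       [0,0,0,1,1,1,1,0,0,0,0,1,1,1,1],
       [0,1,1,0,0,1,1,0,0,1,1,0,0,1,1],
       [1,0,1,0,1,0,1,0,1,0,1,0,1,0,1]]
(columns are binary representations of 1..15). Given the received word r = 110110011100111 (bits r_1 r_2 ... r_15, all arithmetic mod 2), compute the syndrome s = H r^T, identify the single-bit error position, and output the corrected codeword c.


s = (0, 1, 0, 1)^T, error position = 5, corrected codeword c = 110100011100111

Compute s = H r^T mod 2 one row at a time:
  s_1 = 1 + 1 + 1 + 0 + 0 + 1 + 1 + 1 = 6 ≡ 0 (mod 2).
  s_2 = 1 + 1 + 0 + 0 + 0 + 1 + 1 + 1 = 5 ≡ 1 (mod 2).
  s_3 = 1 + 0 + 0 + 0 + 1 + 0 + 1 + 1 = 4 ≡ 0 (mod 2).
  s_4 = 1 + 0 + 1 + 0 + 1 + 0 + 1 + 1 = 5 ≡ 1 (mod 2).
s = (0, 1, 0, 1)^T — this equals column 5 of H (binary 0101), so error is at position 5.
Correct: flip bit 5 of r = 110110011100111 to get c = 110100011100111.


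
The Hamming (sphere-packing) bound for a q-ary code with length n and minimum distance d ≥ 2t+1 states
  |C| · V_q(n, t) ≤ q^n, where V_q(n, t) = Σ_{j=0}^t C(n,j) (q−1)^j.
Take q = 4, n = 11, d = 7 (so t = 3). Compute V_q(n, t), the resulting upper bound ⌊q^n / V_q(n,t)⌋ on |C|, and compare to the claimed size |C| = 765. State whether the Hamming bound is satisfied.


V_q(n, t) = 4984, q^n = 4194304, Hamming bound = 841, |C| = 765 ≤ bound (satisfied).

Step 1: Compute V_q(n, t) = Σ_{j=0}^3 C(n, j) (q−1)^j.
  j = 0: C(11,0)·(3)^0 = 1·1 = 1.
  j = 1: C(11,1)·(3)^1 = 11·3 = 33.
  j = 2: C(11,2)·(3)^2 = 55·9 = 495.
  j = 3: C(11,3)·(3)^3 = 165·27 = 4455.
  V_q(n, t) = 1 + 33 + 495 + 4455 = 4984.
Step 2: q^n = 4^11 = 4194304.
Step 3: Hamming bound ⌊q^n / V_q(n,t)⌋ = ⌊4194304/4984⌋ = 841.
Step 4: Compare |C| = 765 to 841: satisfied.
The claimed |C| lies below the Hamming bound.


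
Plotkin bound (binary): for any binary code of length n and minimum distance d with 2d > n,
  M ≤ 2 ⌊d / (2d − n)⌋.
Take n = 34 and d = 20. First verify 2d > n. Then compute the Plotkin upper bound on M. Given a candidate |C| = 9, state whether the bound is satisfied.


Plotkin bound M ≤ 6; given |C| = 9 > bound (violated).

Check applicability: 2d = 40, n = 34.
2d − n = 6 > 0, so Plotkin applies.
Compute d/(2d−n) = 20/6 ≈ 3.3333.
⌊d/(2d−n)⌋ = 3.
Plotkin bound: M ≤ 2·3 = 6.
Given |C| = 9, check: VIOLATED.
This |C| is above the Plotkin bound, so no binary code with n = 34, d = 20 and 9 codewords exists.


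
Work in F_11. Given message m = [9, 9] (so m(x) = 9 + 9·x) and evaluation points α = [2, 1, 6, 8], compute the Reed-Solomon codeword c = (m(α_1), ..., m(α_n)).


c = [5, 7, 8, 4]

Message polynomial: m(x) = 9 + 9·x (mod 11).
For each evaluation point α_i, compute m(α_i) mod 11:
  α_1 = 2: Horner steps 9 → 5, so m(2) = 5.
  α_2 = 1: Horner steps 9 → 7, so m(1) = 7.
  α_3 = 6: Horner steps 9 → 8, so m(6) = 8.
  α_4 = 8: Horner steps 9 → 4, so m(8) = 4.
Codeword c = [5, 7, 8, 4] ∈ F_11^4.


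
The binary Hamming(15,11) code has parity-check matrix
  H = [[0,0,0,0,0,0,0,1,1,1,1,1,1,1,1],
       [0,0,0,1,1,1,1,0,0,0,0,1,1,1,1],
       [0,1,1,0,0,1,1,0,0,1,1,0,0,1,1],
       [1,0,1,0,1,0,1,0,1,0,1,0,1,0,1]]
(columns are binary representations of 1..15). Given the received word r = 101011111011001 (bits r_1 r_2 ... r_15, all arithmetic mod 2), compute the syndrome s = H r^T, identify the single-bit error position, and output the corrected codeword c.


s = (1, 1, 1, 1)^T, error position = 15, corrected codeword c = 101011111011000

Compute s = H r^T mod 2 one row at a time:
  s_1 = 1 + 1 + 0 + 1 + 1 + 0 + 0 + 1 = 5 ≡ 1 (mod 2).
  s_2 = 0 + 1 + 1 + 1 + 1 + 0 + 0 + 1 = 5 ≡ 1 (mod 2).
  s_3 = 0 + 1 + 1 + 1 + 0 + 1 + 0 + 1 = 5 ≡ 1 (mod 2).
  s_4 = 1 + 1 + 1 + 1 + 1 + 1 + 0 + 1 = 7 ≡ 1 (mod 2).
s = (1, 1, 1, 1)^T — this equals column 15 of H (binary 1111), so error is at position 15.
Correct: flip bit 15 of r = 101011111011001 to get c = 101011111011000.


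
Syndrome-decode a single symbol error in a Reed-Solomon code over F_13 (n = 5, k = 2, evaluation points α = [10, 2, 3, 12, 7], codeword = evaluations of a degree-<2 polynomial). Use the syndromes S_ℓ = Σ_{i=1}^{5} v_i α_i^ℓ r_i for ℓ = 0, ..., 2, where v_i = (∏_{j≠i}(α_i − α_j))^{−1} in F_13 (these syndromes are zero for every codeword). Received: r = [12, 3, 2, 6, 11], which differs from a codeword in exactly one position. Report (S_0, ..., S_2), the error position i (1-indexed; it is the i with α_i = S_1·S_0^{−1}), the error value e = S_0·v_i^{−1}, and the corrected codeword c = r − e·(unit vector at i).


S = (2, 7, 5), error at position 1, error magnitude e = 4, c = [8, 3, 2, 6, 11].

Step 1: column multipliers v_i = (∏_{j≠i}(α_i − α_j))^{−1} mod 13.
  i = 1 (α = 10): (10−2)(10−3)(10−12)(10−7) = 8·7·(−2)·3 = −336 ≡ 2, so v_1 = 2^{−1} = 7 (mod 13).
  i = 2 (α = 2): (2−10)(2−3)(2−12)(2−7) = (−8)·(−1)·(−10)·(−5) = 400 ≡ 10, so v_2 = 10^{−1} = 4 (mod 13).
  i = 3 (α = 3): (3−10)(3−2)(3−12)(3−7) = (−7)·1·(−9)·(−4) = −252 ≡ 8, so v_3 = 8^{−1} = 5 (mod 13).
  i = 4 (α = 12): (12−10)(12−2)(12−3)(12−7) = 2·10·9·5 = 900 ≡ 3, so v_4 = 3^{−1} = 9 (mod 13).
  i = 5 (α = 7): (7−10)(7−2)(7−3)(7−12) = (−3)·5·4·(−5) = 300 ≡ 1, so v_5 = 1^{−1} = 1 (mod 13).
  v = [7, 4, 5, 9, 1].
Step 2: syndromes of r = [12, 3, 2, 6, 11] (all sums mod 13).
  S_0 = Σ v_i r_i = 7·12 + 4·3 + 5·2 + 9·6 + 1·11 = 171 ≡ 2.
  S_1 = Σ v_i α_i r_i = 7·10·12 + 4·2·3 + 5·3·2 + 9·12·6 + 1·7·11 = 1619 ≡ 7.
  α_i^2 mod 13 = [9, 4, 9, 1, 10].
  S_2 = Σ v_i α_i^2 r_i = 7·9·12 + 4·4·3 + 5·9·2 + 9·1·6 + 1·10·11 = 1058 ≡ 5.
  S = (2, 7, 5) ≠ 0, so r is not a codeword (an error is present).
Step 3: locate the error. For a single error e at position i, S_ℓ = v_i·e·α_i^ℓ, so α_err = S_1/S_0.
  S_0^{−1} = 2^{−1} = 7 (mod 13), so α_err = 7·7 = 49 ≡ 10 = α_1. Error position i = 1.
  Consistency check: S_2/S_1 = 5·2 = 10 ≡ 10 = α_err ✓ (single-error assumption holds).
Step 4: error magnitude e = S_0/v_1 = S_0·∏_{j≠1}(α_1 − α_j) = 2·2 = 4 ≡ 4 (mod 13).
Step 5: correct position 1: c_1 = r_1 − e = 12 − 4 ≡ 8 (mod 13). Hence c = [8, 3, 2, 6, 11].
  Check: interpolating c through the α_i gives m(x) = 5 + 12·x (degree < 2) with m(α_i) = c_i for every i, so c is indeed a codeword.


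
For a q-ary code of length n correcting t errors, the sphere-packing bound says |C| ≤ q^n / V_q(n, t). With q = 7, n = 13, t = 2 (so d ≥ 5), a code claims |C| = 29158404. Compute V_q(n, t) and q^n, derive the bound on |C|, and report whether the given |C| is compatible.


V_q(n, t) = 2887, q^n = 96889010407, Hamming bound = 33560446, |C| = 29158404 ≤ bound (satisfied).

Step 1: Compute V_q(n, t) = Σ_{j=0}^2 C(n, j) (q−1)^j.
  j = 0: C(13,0)·(6)^0 = 1·1 = 1.
  j = 1: C(13,1)·(6)^1 = 13·6 = 78.
  j = 2: C(13,2)·(6)^2 = 78·36 = 2808.
  V_q(n, t) = 1 + 78 + 2808 = 2887.
Step 2: q^n = 7^13 = 96889010407.
Step 3: Hamming bound ⌊q^n / V_q(n,t)⌋ = ⌊96889010407/2887⌋ = 33560446.
Step 4: Compare |C| = 29158404 to 33560446: satisfied.
The claimed |C| lies below the Hamming bound.


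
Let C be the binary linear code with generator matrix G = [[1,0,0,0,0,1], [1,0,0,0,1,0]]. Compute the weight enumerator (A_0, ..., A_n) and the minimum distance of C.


Weight distribution: A_0 = 1, A_2 = 3. Minimum distance d = 2.

Enumerate all 2^2 = 4 messages m ∈ F_2^2.
For each, compute codeword c = mG in F_2^6, then tally its weight.
  m = 00 → c = 000000, weight = 0.
  m = 10 → c = 100001, weight = 2.
  m = 01 → c = 100010, weight = 2.
  m = 11 → c = 000011, weight = 2.
Tally weights:
  weight 0: 1 codewords.
  weight 2: 3 codewords.
Minimum distance d = smallest w > 0 with A_w > 0 = 2.
Sanity: Σ A_w = 4 = 2^2 = 4 ✓.


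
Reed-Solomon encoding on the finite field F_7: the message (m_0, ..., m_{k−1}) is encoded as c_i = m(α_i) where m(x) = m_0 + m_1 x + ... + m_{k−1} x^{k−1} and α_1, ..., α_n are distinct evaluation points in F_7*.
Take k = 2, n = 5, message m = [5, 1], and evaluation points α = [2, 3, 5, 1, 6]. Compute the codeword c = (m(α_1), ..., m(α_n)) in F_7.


c = [0, 1, 3, 6, 4]

Message polynomial: m(x) = 5 + 1·x (mod 7).
For each evaluation point α_i, compute m(α_i) mod 7:
  α_1 = 2: Horner steps 1 → 0, so m(2) = 0.
  α_2 = 3: Horner steps 1 → 1, so m(3) = 1.
  α_3 = 5: Horner steps 1 → 3, so m(5) = 3.
  α_4 = 1: Horner steps 1 → 6, so m(1) = 6.
  α_5 = 6: Horner steps 1 → 4, so m(6) = 4.
Codeword c = [0, 1, 3, 6, 4] ∈ F_7^5.


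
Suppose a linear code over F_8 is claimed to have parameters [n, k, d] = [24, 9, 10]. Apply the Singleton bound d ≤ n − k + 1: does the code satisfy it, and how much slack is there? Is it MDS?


Singleton RHS = n − k + 1 = 16, slack = 6, bound satisfied, not MDS.

Singleton bound: d ≤ n − k + 1.
Here n = 24, k = 9, so n − k + 1 = 16.
Given d = 10, check d ≤ 16: YES.
Slack = (n − k + 1) − d = 6.
The code is NOT MDS (slack = 6 > 0).
Description: the claimed parameters are [24, 9, 10]_8; such a code would be non-MDS.


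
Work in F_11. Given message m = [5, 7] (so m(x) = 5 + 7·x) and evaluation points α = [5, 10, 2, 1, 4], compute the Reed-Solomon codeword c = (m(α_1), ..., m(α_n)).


c = [7, 9, 8, 1, 0]

Message polynomial: m(x) = 5 + 7·x (mod 11).
For each evaluation point α_i, compute m(α_i) mod 11:
  α_1 = 5: Horner steps 7 → 7, so m(5) = 7.
  α_2 = 10: Horner steps 7 → 9, so m(10) = 9.
  α_3 = 2: Horner steps 7 → 8, so m(2) = 8.
  α_4 = 1: Horner steps 7 → 1, so m(1) = 1.
  α_5 = 4: Horner steps 7 → 0, so m(4) = 0.
Codeword c = [7, 9, 8, 1, 0] ∈ F_11^5.


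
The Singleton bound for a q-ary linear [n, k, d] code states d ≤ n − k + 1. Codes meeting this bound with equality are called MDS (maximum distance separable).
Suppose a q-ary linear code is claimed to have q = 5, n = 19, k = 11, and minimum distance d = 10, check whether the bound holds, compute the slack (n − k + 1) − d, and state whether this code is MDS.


Singleton RHS = n − k + 1 = 9, slack = -1, bound violated (no such code; not MDS).

Singleton bound: d ≤ n − k + 1.
Here n = 19, k = 11, so n − k + 1 = 9.
Given d = 10, check d ≤ 9: NO.
Slack = (n − k + 1) − d = -1.
The slack is negative: d = 10 exceeds n − k + 1 = 9 by 1, so the Singleton bound is violated and no linear [19, 11, 10]_5 code can exist. In particular it is not MDS (MDS requires d = n − k + 1 exactly).
Description: the claimed parameters are [19, 11, 10]_5; such a code would be impossible (violates the Singleton bound).


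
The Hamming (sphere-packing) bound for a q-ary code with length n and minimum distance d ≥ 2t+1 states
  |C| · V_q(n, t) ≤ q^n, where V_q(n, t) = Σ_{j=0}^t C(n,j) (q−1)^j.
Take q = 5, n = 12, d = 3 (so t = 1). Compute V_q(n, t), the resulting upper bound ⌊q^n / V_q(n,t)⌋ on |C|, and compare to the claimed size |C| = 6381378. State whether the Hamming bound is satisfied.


V_q(n, t) = 49, q^n = 244140625, Hamming bound = 4982461, |C| = 6381378 > bound (violated).

Step 1: Compute V_q(n, t) = Σ_{j=0}^1 C(n, j) (q−1)^j.
  j = 0: C(12,0)·(4)^0 = 1·1 = 1.
  j = 1: C(12,1)·(4)^1 = 12·4 = 48.
  V_q(n, t) = 1 + 48 = 49.
Step 2: q^n = 5^12 = 244140625.
Step 3: Hamming bound ⌊q^n / V_q(n,t)⌋ = ⌊244140625/49⌋ = 4982461.
Step 4: Compare |C| = 6381378 to 4982461: violated.
The claimed |C| lies above the Hamming bound, so no 5-ary code of length 12 with d ≥ 3 can have 6381378 codewords.


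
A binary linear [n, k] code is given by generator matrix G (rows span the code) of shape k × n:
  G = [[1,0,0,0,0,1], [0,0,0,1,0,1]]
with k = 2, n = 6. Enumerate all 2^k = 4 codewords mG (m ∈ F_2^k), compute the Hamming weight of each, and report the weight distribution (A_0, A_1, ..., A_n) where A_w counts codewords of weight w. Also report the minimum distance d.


Weight distribution: A_0 = 1, A_2 = 3. Minimum distance d = 2.

Enumerate all 2^2 = 4 messages m ∈ F_2^2.
For each, compute codeword c = mG in F_2^6, then tally its weight.
  m = 00 → c = 000000, weight = 0.
  m = 10 → c = 100001, weight = 2.
  m = 01 → c = 000101, weight = 2.
  m = 11 → c = 100100, weight = 2.
Tally weights:
  weight 0: 1 codewords.
  weight 2: 3 codewords.
Minimum distance d = smallest w > 0 with A_w > 0 = 2.
Sanity: Σ A_w = 4 = 2^2 = 4 ✓.


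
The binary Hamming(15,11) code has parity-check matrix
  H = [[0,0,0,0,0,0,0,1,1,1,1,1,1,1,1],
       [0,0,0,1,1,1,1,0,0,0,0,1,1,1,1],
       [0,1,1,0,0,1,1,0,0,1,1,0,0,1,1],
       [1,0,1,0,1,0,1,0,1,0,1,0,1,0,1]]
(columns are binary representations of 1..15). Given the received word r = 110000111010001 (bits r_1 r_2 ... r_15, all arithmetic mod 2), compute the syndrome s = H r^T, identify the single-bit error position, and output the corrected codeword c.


s = (0, 0, 0, 1)^T, error position = 1, corrected codeword c = 010000111010001

Compute s = H r^T mod 2 one row at a time:
  s_1 = 1 + 1 + 0 + 1 + 0 + 0 + 0 + 1 = 4 ≡ 0 (mod 2).
  s_2 = 0 + 0 + 0 + 1 + 0 + 0 + 0 + 1 = 2 ≡ 0 (mod 2).
  s_3 = 1 + 0 + 0 + 1 + 0 + 1 + 0 + 1 = 4 ≡ 0 (mod 2).
  s_4 = 1 + 0 + 0 + 1 + 1 + 1 + 0 + 1 = 5 ≡ 1 (mod 2).
s = (0, 0, 0, 1)^T — this equals column 1 of H (binary 0001), so error is at position 1.
Correct: flip bit 1 of r = 110000111010001 to get c = 010000111010001.


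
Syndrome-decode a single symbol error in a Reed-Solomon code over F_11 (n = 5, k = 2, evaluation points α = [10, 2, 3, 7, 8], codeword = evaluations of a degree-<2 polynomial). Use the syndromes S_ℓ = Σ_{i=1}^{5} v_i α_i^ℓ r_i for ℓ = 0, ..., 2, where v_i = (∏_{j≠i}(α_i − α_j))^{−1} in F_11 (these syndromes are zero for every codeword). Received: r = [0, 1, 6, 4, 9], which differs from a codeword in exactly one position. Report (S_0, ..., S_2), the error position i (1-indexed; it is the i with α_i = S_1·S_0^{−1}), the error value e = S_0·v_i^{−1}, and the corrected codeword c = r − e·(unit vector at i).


S = (6, 5, 6), error at position 1, error magnitude e = 3, c = [8, 1, 6, 4, 9].

Step 1: column multipliers v_i = (∏_{j≠i}(α_i − α_j))^{−1} mod 11.
  i = 1 (α = 10): (10−2)(10−3)(10−7)(10−8) = 8·7·3·2 = 336 ≡ 6, so v_1 = 6^{−1} = 2 (mod 11).
  i = 2 (α = 2): (2−10)(2−3)(2−7)(2−8) = (−8)·(−1)·(−5)·(−6) = 240 ≡ 9, so v_2 = 9^{−1} = 5 (mod 11).
  i = 3 (α = 3): (3−10)(3−2)(3−7)(3−8) = (−7)·1·(−4)·(−5) = −140 ≡ 3, so v_3 = 3^{−1} = 4 (mod 11).
  i = 4 (α = 7): (7−10)(7−2)(7−3)(7−8) = (−3)·5·4·(−1) = 60 ≡ 5, so v_4 = 5^{−1} = 9 (mod 11).
  i = 5 (α = 8): (8−10)(8−2)(8−3)(8−7) = (−2)·6·5·1 = −60 ≡ 6, so v_5 = 6^{−1} = 2 (mod 11).
  v = [2, 5, 4, 9, 2].
Step 2: syndromes of r = [0, 1, 6, 4, 9] (all sums mod 11).
  S_0 = Σ v_i r_i = 2·0 + 5·1 + 4·6 + 9·4 + 2·9 = 83 ≡ 6.
  S_1 = Σ v_i α_i r_i = 2·10·0 + 5·2·1 + 4·3·6 + 9·7·4 + 2·8·9 = 478 ≡ 5.
  α_i^2 mod 11 = [1, 4, 9, 5, 9].
  S_2 = Σ v_i α_i^2 r_i = 2·1·0 + 5·4·1 + 4·9·6 + 9·5·4 + 2·9·9 = 578 ≡ 6.
  S = (6, 5, 6) ≠ 0, so r is not a codeword (an error is present).
Step 3: locate the error. For a single error e at position i, S_ℓ = v_i·e·α_i^ℓ, so α_err = S_1/S_0.
  S_0^{−1} = 6^{−1} = 2 (mod 11), so α_err = 5·2 = 10 ≡ 10 = α_1. Error position i = 1.
  Consistency check: S_2/S_1 = 6·9 = 54 ≡ 10 = α_err ✓ (single-error assumption holds).
Step 4: error magnitude e = S_0/v_1 = S_0·∏_{j≠1}(α_1 − α_j) = 6·6 = 36 ≡ 3 (mod 11).
Step 5: correct position 1: c_1 = r_1 − e = 0 − 3 ≡ 8 (mod 11). Hence c = [8, 1, 6, 4, 9].
  Check: interpolating c through the α_i gives m(x) = 2 + 5·x (degree < 2) with m(α_i) = c_i for every i, so c is indeed a codeword.


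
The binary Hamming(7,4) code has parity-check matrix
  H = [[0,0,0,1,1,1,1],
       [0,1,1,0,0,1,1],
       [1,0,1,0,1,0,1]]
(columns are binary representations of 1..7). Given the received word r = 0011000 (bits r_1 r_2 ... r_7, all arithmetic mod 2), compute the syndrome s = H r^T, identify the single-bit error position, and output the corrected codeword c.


s = (1, 1, 1)^T, error position = 7, corrected codeword c = 0011001

Compute s = H r^T mod 2 one row at a time:
  s_1 = 1 + 0 + 0 + 0 = 1 ≡ 1 (mod 2).
  s_2 = 0 + 1 + 0 + 0 = 1 ≡ 1 (mod 2).
  s_3 = 0 + 1 + 0 + 0 = 1 ≡ 1 (mod 2).
s = (1, 1, 1)^T — this equals column 7 of H (binary 111), so error is at position 7.
Correct: flip bit 7 of r = 0011000 to get c = 0011001.


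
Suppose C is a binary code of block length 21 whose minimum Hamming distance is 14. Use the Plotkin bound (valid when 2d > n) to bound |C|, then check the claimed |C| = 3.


Plotkin bound M ≤ 4; given |C| = 3 ≤ bound (satisfied).

Check applicability: 2d = 28, n = 21.
2d − n = 7 > 0, so Plotkin applies.
Compute d/(2d−n) = 14/7 ≈ 2.0000.
⌊d/(2d−n)⌋ = 2.
Plotkin bound: M ≤ 2·2 = 4.
Given |C| = 3, check: satisfied.
This |C| is below the Plotkin bound.


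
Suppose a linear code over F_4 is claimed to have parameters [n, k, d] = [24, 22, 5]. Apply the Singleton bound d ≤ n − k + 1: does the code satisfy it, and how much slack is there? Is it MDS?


Singleton RHS = n − k + 1 = 3, slack = -2, bound violated (no such code; not MDS).

Singleton bound: d ≤ n − k + 1.
Here n = 24, k = 22, so n − k + 1 = 3.
Given d = 5, check d ≤ 3: NO.
Slack = (n − k + 1) − d = -2.
The slack is negative: d = 5 exceeds n − k + 1 = 3 by 2, so the Singleton bound is violated and no linear [24, 22, 5]_4 code can exist. In particular it is not MDS (MDS requires d = n − k + 1 exactly).
Description: the claimed parameters are [24, 22, 5]_4; such a code would be impossible (violates the Singleton bound).


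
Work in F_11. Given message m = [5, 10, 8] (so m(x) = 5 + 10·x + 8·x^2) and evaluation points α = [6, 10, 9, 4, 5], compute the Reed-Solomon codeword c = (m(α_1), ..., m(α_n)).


c = [1, 3, 6, 8, 2]

Message polynomial: m(x) = 5 + 10·x + 8·x^2 (mod 11).
For each evaluation point α_i, compute m(α_i) mod 11:
  α_1 = 6: Horner steps 8 → 3 → 1, so m(6) = 1.
  α_2 = 10: Horner steps 8 → 2 → 3, so m(10) = 3.
  α_3 = 9: Horner steps 8 → 5 → 6, so m(9) = 6.
  α_4 = 4: Horner steps 8 → 9 → 8, so m(4) = 8.
  α_5 = 5: Horner steps 8 → 6 → 2, so m(5) = 2.
Codeword c = [1, 3, 6, 8, 2] ∈ F_11^5.


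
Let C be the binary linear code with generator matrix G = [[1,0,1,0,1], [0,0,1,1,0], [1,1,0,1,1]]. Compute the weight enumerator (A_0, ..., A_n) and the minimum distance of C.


Weight distribution: A_0 = 1, A_1 = 1, A_2 = 1, A_3 = 3, A_4 = 2. Minimum distance d = 1.

Enumerate all 2^3 = 8 messages m ∈ F_2^3.
For each, compute codeword c = mG in F_2^5, then tally its weight.
  m = 000 → c = 00000, weight = 0.
  m = 100 → c = 10101, weight = 3.
  m = 010 → c = 00110, weight = 2.
  m = 110 → c = 10011, weight = 3.
  m = 001 → c = 11011, weight = 4.
  m = 101 → c = 01110, weight = 3.
  m = 011 → c = 11101, weight = 4.
  m = 111 → c = 01000, weight = 1.
Tally weights:
  weight 0: 1 codewords.
  weight 1: 1 codewords.
  weight 2: 1 codewords.
  weight 3: 3 codewords.
  weight 4: 2 codewords.
Minimum distance d = smallest w > 0 with A_w > 0 = 1.
Sanity: Σ A_w = 8 = 2^3 = 8 ✓.


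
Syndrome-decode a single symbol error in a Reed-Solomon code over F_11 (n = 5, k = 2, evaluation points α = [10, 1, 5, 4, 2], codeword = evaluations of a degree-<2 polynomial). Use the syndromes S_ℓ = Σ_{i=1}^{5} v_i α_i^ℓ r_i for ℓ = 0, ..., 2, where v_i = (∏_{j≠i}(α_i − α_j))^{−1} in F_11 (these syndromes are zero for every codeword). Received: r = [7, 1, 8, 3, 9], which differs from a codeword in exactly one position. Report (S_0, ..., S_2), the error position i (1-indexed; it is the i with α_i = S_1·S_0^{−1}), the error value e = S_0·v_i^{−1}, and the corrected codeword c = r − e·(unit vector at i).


S = (5, 3, 4), error at position 3, error magnitude e = 8, c = [7, 1, 0, 3, 9].

Step 1: column multipliers v_i = (∏_{j≠i}(α_i − α_j))^{−1} mod 11.
  i = 1 (α = 10): (10−1)(10−5)(10−4)(10−2) = 9·5·6·8 = 2160 ≡ 4, so v_1 = 4^{−1} = 3 (mod 11).
  i = 2 (α = 1): (1−10)(1−5)(1−4)(1−2) = (−9)·(−4)·(−3)·(−1) = 108 ≡ 9, so v_2 = 9^{−1} = 5 (mod 11).
  i = 3 (α = 5): (5−10)(5−1)(5−4)(5−2) = (−5)·4·1·3 = −60 ≡ 6, so v_3 = 6^{−1} = 2 (mod 11).
  i = 4 (α = 4): (4−10)(4−1)(4−5)(4−2) = (−6)·3·(−1)·2 = 36 ≡ 3, so v_4 = 3^{−1} = 4 (mod 11).
  i = 5 (α = 2): (2−10)(2−1)(2−5)(2−4) = (−8)·1·(−3)·(−2) = −48 ≡ 7, so v_5 = 7^{−1} = 8 (mod 11).
  v = [3, 5, 2, 4, 8].
Step 2: syndromes of r = [7, 1, 8, 3, 9] (all sums mod 11).
  S_0 = Σ v_i r_i = 3·7 + 5·1 + 2·8 + 4·3 + 8·9 = 126 ≡ 5.
  S_1 = Σ v_i α_i r_i = 3·10·7 + 5·1·1 + 2·5·8 + 4·4·3 + 8·2·9 = 487 ≡ 3.
  α_i^2 mod 11 = [1, 1, 3, 5, 4].
  S_2 = Σ v_i α_i^2 r_i = 3·1·7 + 5·1·1 + 2·3·8 + 4·5·3 + 8·4·9 = 422 ≡ 4.
  S = (5, 3, 4) ≠ 0, so r is not a codeword (an error is present).
Step 3: locate the error. For a single error e at position i, S_ℓ = v_i·e·α_i^ℓ, so α_err = S_1/S_0.
  S_0^{−1} = 5^{−1} = 9 (mod 11), so α_err = 3·9 = 27 ≡ 5 = α_3. Error position i = 3.
  Consistency check: S_2/S_1 = 4·4 = 16 ≡ 5 = α_err ✓ (single-error assumption holds).
Step 4: error magnitude e = S_0/v_3 = S_0·∏_{j≠3}(α_3 − α_j) = 5·6 = 30 ≡ 8 (mod 11).
Step 5: correct position 3: c_3 = r_3 − e = 8 − 8 ≡ 0 (mod 11). Hence c = [7, 1, 0, 3, 9].
  Check: interpolating c through the α_i gives m(x) = 4 + 8·x (degree < 2) with m(α_i) = c_i for every i, so c is indeed a codeword.


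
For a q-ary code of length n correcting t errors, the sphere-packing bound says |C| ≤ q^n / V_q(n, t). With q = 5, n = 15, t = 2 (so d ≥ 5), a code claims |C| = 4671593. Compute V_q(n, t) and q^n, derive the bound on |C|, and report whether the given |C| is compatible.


V_q(n, t) = 1741, q^n = 30517578125, Hamming bound = 17528764, |C| = 4671593 ≤ bound (satisfied).

Step 1: Compute V_q(n, t) = Σ_{j=0}^2 C(n, j) (q−1)^j.
  j = 0: C(15,0)·(4)^0 = 1·1 = 1.
  j = 1: C(15,1)·(4)^1 = 15·4 = 60.
  j = 2: C(15,2)·(4)^2 = 105·16 = 1680.
  V_q(n, t) = 1 + 60 + 1680 = 1741.
Step 2: q^n = 5^15 = 30517578125.
Step 3: Hamming bound ⌊q^n / V_q(n,t)⌋ = ⌊30517578125/1741⌋ = 17528764.
Step 4: Compare |C| = 4671593 to 17528764: satisfied.
The claimed |C| lies below the Hamming bound.


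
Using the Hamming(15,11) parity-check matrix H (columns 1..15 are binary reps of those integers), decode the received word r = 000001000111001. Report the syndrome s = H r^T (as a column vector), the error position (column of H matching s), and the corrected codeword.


s = (0, 1, 0, 0)^T, error position = 4, corrected codeword c = 000101000111001

Compute s = H r^T mod 2 one row at a time:
  s_1 = 0 + 0 + 1 + 1 + 1 + 0 + 0 + 1 = 4 ≡ 0 (mod 2).
  s_2 = 0 + 0 + 1 + 0 + 1 + 0 + 0 + 1 = 3 ≡ 1 (mod 2).
  s_3 = 0 + 0 + 1 + 0 + 1 + 1 + 0 + 1 = 4 ≡ 0 (mod 2).
  s_4 = 0 + 0 + 0 + 0 + 0 + 1 + 0 + 1 = 2 ≡ 0 (mod 2).
s = (0, 1, 0, 0)^T — this equals column 4 of H (binary 0100), so error is at position 4.
Correct: flip bit 4 of r = 000001000111001 to get c = 000101000111001.


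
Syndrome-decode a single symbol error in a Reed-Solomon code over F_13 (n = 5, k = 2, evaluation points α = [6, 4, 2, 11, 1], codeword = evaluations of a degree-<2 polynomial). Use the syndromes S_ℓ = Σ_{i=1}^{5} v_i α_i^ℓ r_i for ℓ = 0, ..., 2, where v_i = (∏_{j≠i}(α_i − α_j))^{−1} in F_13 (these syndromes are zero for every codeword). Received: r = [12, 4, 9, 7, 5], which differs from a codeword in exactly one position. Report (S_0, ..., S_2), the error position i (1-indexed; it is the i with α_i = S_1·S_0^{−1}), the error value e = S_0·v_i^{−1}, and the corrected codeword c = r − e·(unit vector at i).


S = (10, 6, 1), error at position 4, error magnitude e = 1, c = [12, 4, 9, 6, 5].

Step 1: column multipliers v_i = (∏_{j≠i}(α_i − α_j))^{−1} mod 13.
  i = 1 (α = 6): (6−4)(6−2)(6−11)(6−1) = 2·4·(−5)·5 = −200 ≡ 8, so v_1 = 8^{−1} = 5 (mod 13).
  i = 2 (α = 4): (4−6)(4−2)(4−11)(4−1) = (−2)·2·(−7)·3 = 84 ≡ 6, so v_2 = 6^{−1} = 11 (mod 13).
  i = 3 (α = 2): (2−6)(2−4)(2−11)(2−1) = (−4)·(−2)·(−9)·1 = −72 ≡ 6, so v_3 = 6^{−1} = 11 (mod 13).
  i = 4 (α = 11): (11−6)(11−4)(11−2)(11−1) = 5·7·9·10 = 3150 ≡ 4, so v_4 = 4^{−1} = 10 (mod 13).
  i = 5 (α = 1): (1−6)(1−4)(1−2)(1−11) = (−5)·(−3)·(−1)·(−10) = 150 ≡ 7, so v_5 = 7^{−1} = 2 (mod 13).
  v = [5, 11, 11, 10, 2].
Step 2: syndromes of r = [12, 4, 9, 7, 5] (all sums mod 13).
  S_0 = Σ v_i r_i = 5·12 + 11·4 + 11·9 + 10·7 + 2·5 = 283 ≡ 10.
  S_1 = Σ v_i α_i r_i = 5·6·12 + 11·4·4 + 11·2·9 + 10·11·7 + 2·1·5 = 1514 ≡ 6.
  α_i^2 mod 13 = [10, 3, 4, 4, 1].
  S_2 = Σ v_i α_i^2 r_i = 5·10·12 + 11·3·4 + 11·4·9 + 10·4·7 + 2·1·5 = 1418 ≡ 1.
  S = (10, 6, 1) ≠ 0, so r is not a codeword (an error is present).
Step 3: locate the error. For a single error e at position i, S_ℓ = v_i·e·α_i^ℓ, so α_err = S_1/S_0.
  S_0^{−1} = 10^{−1} = 4 (mod 13), so α_err = 6·4 = 24 ≡ 11 = α_4. Error position i = 4.
  Consistency check: S_2/S_1 = 1·11 = 11 ≡ 11 = α_err ✓ (single-error assumption holds).
Step 4: error magnitude e = S_0/v_4 = S_0·∏_{j≠4}(α_4 − α_j) = 10·4 = 40 ≡ 1 (mod 13).
Step 5: correct position 4: c_4 = r_4 − e = 7 − 1 ≡ 6 (mod 13). Hence c = [12, 4, 9, 6, 5].
  Check: interpolating c through the α_i gives m(x) = 1 + 4·x (degree < 2) with m(α_i) = c_i for every i, so c is indeed a codeword.


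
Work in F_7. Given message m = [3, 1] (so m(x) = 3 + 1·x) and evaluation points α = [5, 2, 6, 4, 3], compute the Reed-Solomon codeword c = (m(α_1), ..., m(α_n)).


c = [1, 5, 2, 0, 6]

Message polynomial: m(x) = 3 + 1·x (mod 7).
For each evaluation point α_i, compute m(α_i) mod 7:
  α_1 = 5: Horner steps 1 → 1, so m(5) = 1.
  α_2 = 2: Horner steps 1 → 5, so m(2) = 5.
  α_3 = 6: Horner steps 1 → 2, so m(6) = 2.
  α_4 = 4: Horner steps 1 → 0, so m(4) = 0.
  α_5 = 3: Horner steps 1 → 6, so m(3) = 6.
Codeword c = [1, 5, 2, 0, 6] ∈ F_7^5.


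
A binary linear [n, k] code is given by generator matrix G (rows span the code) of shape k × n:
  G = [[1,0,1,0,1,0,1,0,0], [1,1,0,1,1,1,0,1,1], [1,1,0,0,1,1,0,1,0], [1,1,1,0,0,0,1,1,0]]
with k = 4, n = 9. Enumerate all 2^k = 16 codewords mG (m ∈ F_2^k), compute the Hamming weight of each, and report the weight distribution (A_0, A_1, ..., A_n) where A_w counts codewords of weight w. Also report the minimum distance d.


Weight distribution: A_0 = 1, A_2 = 2, A_3 = 1, A_4 = 3, A_5 = 4, A_6 = 2, A_7 = 3. Minimum distance d = 2.

Enumerate all 2^4 = 16 messages m ∈ F_2^4.
For each, compute codeword c = mG in F_2^9, then tally its weight.
  m = 0000 → c = 000000000, weight = 0.
  m = 1000 → c = 101010100, weight = 4.
  m = 0100 → c = 110111011, weight = 7.
  m = 1100 → c = 011101111, weight = 7.
  m = 0010 → c = 110011010, weight = 5.
  m = 1010 → c = 011001110, weight = 5.
  m = 0110 → c = 000100001, weight = 2.
  m = 1110 → c = 101110101, weight = 6.
  m = 0001 → c = 111000110, weight = 5.
  m = 1001 → c = 010010010, weight = 3.
  m = 0101 → c = 001111101, weight = 6.
  m = 1101 → c = 100101001, weight = 4.
  m = 0011 → c = 001011100, weight = 4.
  m = 1011 → c = 100001000, weight = 2.
  m = 0111 → c = 111100111, weight = 7.
  m = 1111 → c = 010110011, weight = 5.
Tally weights:
  weight 0: 1 codewords.
  weight 2: 2 codewords.
  weight 3: 1 codewords.
  weight 4: 3 codewords.
  weight 5: 4 codewords.
  weight 6: 2 codewords.
  weight 7: 3 codewords.
Minimum distance d = smallest w > 0 with A_w > 0 = 2.
Sanity: Σ A_w = 16 = 2^4 = 16 ✓.


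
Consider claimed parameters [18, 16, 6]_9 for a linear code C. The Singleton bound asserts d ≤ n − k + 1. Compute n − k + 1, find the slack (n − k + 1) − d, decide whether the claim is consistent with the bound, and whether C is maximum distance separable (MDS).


Singleton RHS = n − k + 1 = 3, slack = -3, bound violated (no such code; not MDS).

Singleton bound: d ≤ n − k + 1.
Here n = 18, k = 16, so n − k + 1 = 3.
Given d = 6, check d ≤ 3: NO.
Slack = (n − k + 1) − d = -3.
The slack is negative: d = 6 exceeds n − k + 1 = 3 by 3, so the Singleton bound is violated and no linear [18, 16, 6]_9 code can exist. In particular it is not MDS (MDS requires d = n − k + 1 exactly).
Description: the claimed parameters are [18, 16, 6]_9; such a code would be impossible (violates the Singleton bound).


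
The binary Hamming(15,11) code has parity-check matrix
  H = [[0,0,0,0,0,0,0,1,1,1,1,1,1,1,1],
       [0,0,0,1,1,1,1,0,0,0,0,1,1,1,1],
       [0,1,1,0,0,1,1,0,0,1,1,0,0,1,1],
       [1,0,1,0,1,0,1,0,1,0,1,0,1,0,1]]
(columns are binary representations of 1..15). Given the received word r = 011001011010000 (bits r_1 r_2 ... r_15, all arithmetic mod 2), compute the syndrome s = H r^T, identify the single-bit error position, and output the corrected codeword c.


s = (1, 1, 0, 1)^T, error position = 13, corrected codeword c = 011001011010100

Compute s = H r^T mod 2 one row at a time:
  s_1 = 1 + 1 + 0 + 1 + 0 + 0 + 0 + 0 = 3 ≡ 1 (mod 2).
  s_2 = 0 + 0 + 1 + 0 + 0 + 0 + 0 + 0 = 1 ≡ 1 (mod 2).
  s_3 = 1 + 1 + 1 + 0 + 0 + 1 + 0 + 0 = 4 ≡ 0 (mod 2).
  s_4 = 0 + 1 + 0 + 0 + 1 + 1 + 0 + 0 = 3 ≡ 1 (mod 2).
s = (1, 1, 0, 1)^T — this equals column 13 of H (binary 1101), so error is at position 13.
Correct: flip bit 13 of r = 011001011010000 to get c = 011001011010100.


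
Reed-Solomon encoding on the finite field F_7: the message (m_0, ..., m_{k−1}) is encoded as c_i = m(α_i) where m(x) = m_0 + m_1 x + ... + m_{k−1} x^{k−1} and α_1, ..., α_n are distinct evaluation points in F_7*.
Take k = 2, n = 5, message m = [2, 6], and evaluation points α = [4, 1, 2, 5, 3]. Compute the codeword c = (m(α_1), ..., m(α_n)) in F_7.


c = [5, 1, 0, 4, 6]

Message polynomial: m(x) = 2 + 6·x (mod 7).
For each evaluation point α_i, compute m(α_i) mod 7:
  α_1 = 4: Horner steps 6 → 5, so m(4) = 5.
  α_2 = 1: Horner steps 6 → 1, so m(1) = 1.
  α_3 = 2: Horner steps 6 → 0, so m(2) = 0.
  α_4 = 5: Horner steps 6 → 4, so m(5) = 4.
  α_5 = 3: Horner steps 6 → 6, so m(3) = 6.
Codeword c = [5, 1, 0, 4, 6] ∈ F_7^5.


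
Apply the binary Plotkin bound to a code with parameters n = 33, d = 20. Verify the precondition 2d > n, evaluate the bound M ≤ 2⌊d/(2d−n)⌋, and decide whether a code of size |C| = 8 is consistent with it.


Plotkin bound M ≤ 4; given |C| = 8 > bound (violated).

Check applicability: 2d = 40, n = 33.
2d − n = 7 > 0, so Plotkin applies.
Compute d/(2d−n) = 20/7 ≈ 2.8571.
⌊d/(2d−n)⌋ = 2.
Plotkin bound: M ≤ 2·2 = 4.
Given |C| = 8, check: VIOLATED.
This |C| is above the Plotkin bound, so no binary code with n = 33, d = 20 and 8 codewords exists.


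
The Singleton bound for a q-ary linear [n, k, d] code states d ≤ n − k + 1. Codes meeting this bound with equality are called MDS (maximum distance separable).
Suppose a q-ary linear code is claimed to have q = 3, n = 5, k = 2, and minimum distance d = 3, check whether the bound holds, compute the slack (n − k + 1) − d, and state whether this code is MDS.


Singleton RHS = n − k + 1 = 4, slack = 1, bound satisfied, not MDS.

Singleton bound: d ≤ n − k + 1.
Here n = 5, k = 2, so n − k + 1 = 4.
Given d = 3, check d ≤ 4: YES.
Slack = (n − k + 1) − d = 1.
The code is NOT MDS (slack = 1 > 0).
Description: the claimed parameters are [5, 2, 3]_3; such a code would be non-MDS.


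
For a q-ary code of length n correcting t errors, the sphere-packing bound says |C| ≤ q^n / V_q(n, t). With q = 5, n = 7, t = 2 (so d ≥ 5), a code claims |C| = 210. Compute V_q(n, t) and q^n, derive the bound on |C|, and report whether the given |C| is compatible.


V_q(n, t) = 365, q^n = 78125, Hamming bound = 214, |C| = 210 ≤ bound (satisfied).

Step 1: Compute V_q(n, t) = Σ_{j=0}^2 C(n, j) (q−1)^j.
  j = 0: C(7,0)·(4)^0 = 1·1 = 1.
  j = 1: C(7,1)·(4)^1 = 7·4 = 28.
  j = 2: C(7,2)·(4)^2 = 21·16 = 336.
  V_q(n, t) = 1 + 28 + 336 = 365.
Step 2: q^n = 5^7 = 78125.
Step 3: Hamming bound ⌊q^n / V_q(n,t)⌋ = ⌊78125/365⌋ = 214.
Step 4: Compare |C| = 210 to 214: satisfied.
The claimed |C| lies below the Hamming bound.


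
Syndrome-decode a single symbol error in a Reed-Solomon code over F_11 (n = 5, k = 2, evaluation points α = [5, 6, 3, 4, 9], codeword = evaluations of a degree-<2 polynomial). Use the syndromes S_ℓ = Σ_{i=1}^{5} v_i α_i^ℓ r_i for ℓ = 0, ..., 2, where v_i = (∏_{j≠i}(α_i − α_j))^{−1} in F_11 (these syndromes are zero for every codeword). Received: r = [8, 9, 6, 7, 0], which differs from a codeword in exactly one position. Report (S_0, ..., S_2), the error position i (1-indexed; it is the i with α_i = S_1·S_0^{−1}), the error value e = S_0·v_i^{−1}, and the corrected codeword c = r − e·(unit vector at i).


S = (4, 3, 5), error at position 5, error magnitude e = 10, c = [8, 9, 6, 7, 1].

Step 1: column multipliers v_i = (∏_{j≠i}(α_i − α_j))^{−1} mod 11.
  i = 1 (α = 5): (5−6)(5−3)(5−4)(5−9) = (−1)·2·1·(−4) = 8 ≡ 8, so v_1 = 8^{−1} = 7 (mod 11).
  i = 2 (α = 6): (6−5)(6−3)(6−4)(6−9) = 1·3·2·(−3) = −18 ≡ 4, so v_2 = 4^{−1} = 3 (mod 11).
  i = 3 (α = 3): (3−5)(3−6)(3−4)(3−9) = (−2)·(−3)·(−1)·(−6) = 36 ≡ 3, so v_3 = 3^{−1} = 4 (mod 11).
  i = 4 (α = 4): (4−5)(4−6)(4−3)(4−9) = (−1)·(−2)·1·(−5) = −10 ≡ 1, so v_4 = 1^{−1} = 1 (mod 11).
  i = 5 (α = 9): (9−5)(9−6)(9−3)(9−4) = 4·3·6·5 = 360 ≡ 8, so v_5 = 8^{−1} = 7 (mod 11).
  v = [7, 3, 4, 1, 7].
Step 2: syndromes of r = [8, 9, 6, 7, 0] (all sums mod 11).
  S_0 = Σ v_i r_i = 7·8 + 3·9 + 4·6 + 1·7 + 7·0 = 114 ≡ 4.
  S_1 = Σ v_i α_i r_i = 7·5·8 + 3·6·9 + 4·3·6 + 1·4·7 + 7·9·0 = 542 ≡ 3.
  α_i^2 mod 11 = [3, 3, 9, 5, 4].
  S_2 = Σ v_i α_i^2 r_i = 7·3·8 + 3·3·9 + 4·9·6 + 1·5·7 + 7·4·0 = 500 ≡ 5.
  S = (4, 3, 5) ≠ 0, so r is not a codeword (an error is present).
Step 3: locate the error. For a single error e at position i, S_ℓ = v_i·e·α_i^ℓ, so α_err = S_1/S_0.
  S_0^{−1} = 4^{−1} = 3 (mod 11), so α_err = 3·3 = 9 ≡ 9 = α_5. Error position i = 5.
  Consistency check: S_2/S_1 = 5·4 = 20 ≡ 9 = α_err ✓ (single-error assumption holds).
Step 4: error magnitude e = S_0/v_5 = S_0·∏_{j≠5}(α_5 − α_j) = 4·8 = 32 ≡ 10 (mod 11).
Step 5: correct position 5: c_5 = r_5 − e = 0 − 10 ≡ 1 (mod 11). Hence c = [8, 9, 6, 7, 1].
  Check: interpolating c through the α_i gives m(x) = 3 + 1·x (degree < 2) with m(α_i) = c_i for every i, so c is indeed a codeword.


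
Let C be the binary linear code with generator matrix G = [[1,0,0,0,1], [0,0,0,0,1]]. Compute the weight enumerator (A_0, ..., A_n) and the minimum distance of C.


Weight distribution: A_0 = 1, A_1 = 2, A_2 = 1. Minimum distance d = 1.

Enumerate all 2^2 = 4 messages m ∈ F_2^2.
For each, compute codeword c = mG in F_2^5, then tally its weight.
  m = 00 → c = 00000, weight = 0.
  m = 10 → c = 10001, weight = 2.
  m = 01 → c = 00001, weight = 1.
  m = 11 → c = 10000, weight = 1.
Tally weights:
  weight 0: 1 codewords.
  weight 1: 2 codewords.
  weight 2: 1 codewords.
Minimum distance d = smallest w > 0 with A_w > 0 = 1.
Sanity: Σ A_w = 4 = 2^2 = 4 ✓.


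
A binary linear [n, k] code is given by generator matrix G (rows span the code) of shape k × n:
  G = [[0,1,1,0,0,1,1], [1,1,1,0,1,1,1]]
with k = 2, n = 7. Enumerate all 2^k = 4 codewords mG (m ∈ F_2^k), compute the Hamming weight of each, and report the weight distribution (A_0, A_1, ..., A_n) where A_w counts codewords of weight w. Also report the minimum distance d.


Weight distribution: A_0 = 1, A_2 = 1, A_4 = 1, A_6 = 1. Minimum distance d = 2.

Enumerate all 2^2 = 4 messages m ∈ F_2^2.
For each, compute codeword c = mG in F_2^7, then tally its weight.
  m = 00 → c = 0000000, weight = 0.
  m = 10 → c = 0110011, weight = 4.
  m = 01 → c = 1110111, weight = 6.
  m = 11 → c = 1000100, weight = 2.
Tally weights:
  weight 0: 1 codewords.
  weight 2: 1 codewords.
  weight 4: 1 codewords.
  weight 6: 1 codewords.
Minimum distance d = smallest w > 0 with A_w > 0 = 2.
Sanity: Σ A_w = 4 = 2^2 = 4 ✓.
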